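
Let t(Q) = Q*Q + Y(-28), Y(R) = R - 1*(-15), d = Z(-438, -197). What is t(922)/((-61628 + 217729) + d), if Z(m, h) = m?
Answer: 850071/155663 ≈ 5.4610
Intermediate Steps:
d = -438
Y(R) = 15 + R (Y(R) = R + 15 = 15 + R)
t(Q) = -13 + Q**2 (t(Q) = Q*Q + (15 - 28) = Q**2 - 13 = -13 + Q**2)
t(922)/((-61628 + 217729) + d) = (-13 + 922**2)/((-61628 + 217729) - 438) = (-13 + 850084)/(156101 - 438) = 850071/155663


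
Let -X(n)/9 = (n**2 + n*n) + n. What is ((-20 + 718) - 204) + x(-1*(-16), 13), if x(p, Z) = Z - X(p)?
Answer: 5259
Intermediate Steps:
X(n) = -18*n**2 - 9*n (X(n) = -9*((n**2 + n*n) + n) = -9*((n**2 + n**2) + n) = -9*(2*n**2 + n) = -9*(n + 2*n**2) = -18*n**2 - 9*n)
x(p, Z) = Z + 9*p*(1 + 2*p) (x(p, Z) = Z - (-9)*p*(1 + 2*p) = Z + 9*p*(1 + 2*p))
((-20 + 718) - 204) + x(-1*(-16), 13) = ((-20 + 718) - 204) + (13 + 9*(-1*(-16))*(1 + 2*(-1*(-16)))) = (698 - 204) + (13 + 9*16*(1 + 2*16)) = 494 + (13 + 9*16*(1 + 32)) = 494 + (13 + 9*16*33) = 494 + (13 + 4752) = 494 + 4765 = 5259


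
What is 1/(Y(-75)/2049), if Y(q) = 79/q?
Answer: -153675/79 ≈ -1945.3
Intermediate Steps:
1/(Y(-75)/2049) = 1/((79/(-75))/2049) = 1/((79*(-1/75))*(1/2049)) = 1/(-79/75*1/2049) = 1/(-79/153675) = -153675/79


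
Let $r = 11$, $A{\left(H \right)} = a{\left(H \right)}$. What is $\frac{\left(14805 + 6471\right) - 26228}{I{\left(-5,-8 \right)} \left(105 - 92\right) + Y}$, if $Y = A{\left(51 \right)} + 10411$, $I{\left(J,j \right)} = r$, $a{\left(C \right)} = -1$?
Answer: $- \frac{4952}{10553} \approx -0.46925$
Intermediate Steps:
$A{\left(H \right)} = -1$
$I{\left(J,j \right)} = 11$
$Y = 10410$ ($Y = -1 + 10411 = 10410$)
$\frac{\left(14805 + 6471\right) - 26228}{I{\left(-5,-8 \right)} \left(105 - 92\right) + Y} = \frac{\left(14805 + 6471\right) - 26228}{11 \left(105 - 92\right) + 10410} = \frac{21276 - 26228}{11 \cdot 13 + 10410} = - \frac{4952}{143 + 10410} = - \frac{4952}{10553}$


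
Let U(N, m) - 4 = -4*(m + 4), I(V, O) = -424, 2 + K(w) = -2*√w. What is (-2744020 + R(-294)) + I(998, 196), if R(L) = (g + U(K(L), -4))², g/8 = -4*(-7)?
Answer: -2692460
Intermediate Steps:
K(w) = -2 - 2*√w
U(N, m) = -12 - 4*m (U(N, m) = 4 - 4*(m + 4) = 4 - 4*(4 + m) = 4 + (-16 - 4*m) = -12 - 4*m)
g = 224 (g = 8*(-4*(-7)) = 8*28 = 224)
R(L) = 51984 (R(L) = (224 + (-12 - 4*(-4)))² = (224 + (-12 + 16))² = (224 + 4)² = 228² = 51984)
(-2744020 + R(-294)) + I(998, 196) = (-2744020 + 51984) - 424 = -2692036 - 424 = -2692460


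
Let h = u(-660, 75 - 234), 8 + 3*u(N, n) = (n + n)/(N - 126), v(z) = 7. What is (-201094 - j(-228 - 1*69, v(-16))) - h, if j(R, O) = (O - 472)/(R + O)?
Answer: -4583715475/22794 ≈ -2.0109e+5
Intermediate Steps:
u(N, n) = -8/3 + 2*n/(3*(-126 + N)) (u(N, n) = -8/3 + ((n + n)/(N - 126))/3 = -8/3 + ((2*n)/(-126 + N))/3 = -8/3 + (2*n/(-126 + N))/3 = -8/3 + 2*n/(3*(-126 + N)))
h = -995/393 (h = 2*(504 + (75 - 234) - 4*(-660))/(3*(-126 - 660)) = (⅔)*(504 - 159 + 2640)/(-786) = (⅔)*(-1/786)*2985 = -995/393 ≈ -2.5318)
j(R, O) = (-472 + O)/(O + R)
(-201094 - j(-228 - 1*69, v(-16))) - h = (-201094 - (-472 + 7)/(7 + (-228 - 1*69))) - 1*(-995/393) = (-201094 - (-465)/(7 + (-228 - 69))) + 995/393 = (-201094 - (-465)/(7 - 297)) + 995/393 = (-201094 - (-465)/(-290)) + 995/393 = (-201094 - (-1)*(-465)/290) + 995/393 = (-201094 - 1*93/58) + 995/393 = (-201094 - 93/58) + 995/393 = -11663545/58 + 995/393 = -4583715475/22794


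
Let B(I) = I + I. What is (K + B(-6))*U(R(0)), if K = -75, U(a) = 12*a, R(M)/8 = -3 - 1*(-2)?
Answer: 8352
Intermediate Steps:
R(M) = -8 (R(M) = 8*(-3 - 1*(-2)) = 8*(-3 + 2) = 8*(-1) = -8)
B(I) = 2*I
(K + B(-6))*U(R(0)) = (-75 + 2*(-6))*(12*(-8)) = (-75 - 12)*(-96) = -87*(-96) = 8352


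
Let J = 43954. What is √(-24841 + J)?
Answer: √19113 ≈ 138.25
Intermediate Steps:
√(-24841 + J) = √(-24841 + 43954) = √19113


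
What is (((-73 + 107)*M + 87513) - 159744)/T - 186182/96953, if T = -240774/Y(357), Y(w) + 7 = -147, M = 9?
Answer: -186453806953/3890626937 ≈ -47.924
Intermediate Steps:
Y(w) = -154 (Y(w) = -7 - 147 = -154)
T = 120387/77 (T = -240774/(-154) = -240774*(-1/154) = 120387/77 ≈ 1563.5)
(((-73 + 107)*M + 87513) - 159744)/T - 186182/96953 = (((-73 + 107)*9 + 87513) - 159744)/(120387/77) - 186182/96953 = ((34*9 + 87513) - 159744)*(77/120387) - 186182*1/96953 = ((306 + 87513) - 159744)*(77/120387) - 186182/96953 = (87819 - 159744)*(77/120387) - 186182/96953 = -71925*77/120387 - 186182/96953 = -1846075/40129 - 186182/96953 = -186453806953/3890626937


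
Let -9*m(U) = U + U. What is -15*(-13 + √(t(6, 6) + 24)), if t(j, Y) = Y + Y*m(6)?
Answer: 195 - 15*√22 ≈ 124.64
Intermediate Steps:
m(U) = -2*U/9 (m(U) = -(U + U)/9 = -2*U/9)
t(j, Y) = -Y/3 (t(j, Y) = Y + Y*(-2/9*6) = Y + Y*(-4/3) = Y - 4*Y/3 = -Y/3)
-15*(-13 + √(t(6, 6) + 24)) = -15*(-13 + √(-⅓*6 + 24)) = -15*(-13 + √(-2 + 24)) = -15*(-13 + √22) = 195 - 15*√22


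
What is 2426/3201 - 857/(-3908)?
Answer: 12224065/12509508 ≈ 0.97718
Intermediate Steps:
2426/3201 - 857/(-3908) = 2426*(1/3201) - 857*(-1/3908) = 2426/3201 + 857/3908 = 12224065/12509508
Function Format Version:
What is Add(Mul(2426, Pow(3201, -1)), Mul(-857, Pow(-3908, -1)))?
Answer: Rational(12224065, 12509508) ≈ 0.97718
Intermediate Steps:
Add(Mul(2426, Pow(3201, -1)), Mul(-857, Pow(-3908, -1))) = Add(Mul(2426, Rational(1, 3201)), Mul(-857, Rational(-1, 3908))) = Add(Rational(2426, 3201), Rational(857, 3908)) = Rational(12224065, 12509508)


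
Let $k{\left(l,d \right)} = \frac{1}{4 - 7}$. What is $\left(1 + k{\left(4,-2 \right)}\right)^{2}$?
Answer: $\frac{4}{9} \approx 0.44444$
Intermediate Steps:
$k{\left(l,d \right)} = - \frac{1}{3}$ ($k{\left(l,d \right)} = \frac{1}{-3} = - \frac{1}{3}$)
$\left(1 + k{\left(4,-2 \right)}\right)^{2} = \left(1 - \frac{1}{3}\right)^{2} = \left(\frac{2}{3}\right)^{2} = \frac{4}{9}$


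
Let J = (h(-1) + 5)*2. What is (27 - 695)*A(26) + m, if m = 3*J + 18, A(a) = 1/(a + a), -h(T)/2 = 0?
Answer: 457/13 ≈ 35.154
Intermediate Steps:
h(T) = 0 (h(T) = -2*0 = 0)
A(a) = 1/(2*a)
J = 10 (J = (0 + 5)*2 = 5*2 = 10)
m = 48 (m = 3*10 + 18 = 30 + 18 = 48)
(27 - 695)*A(26) + m = (27 - 695)*((½)/26) + 48 = -334/26 + 48 = -668*1/52 + 48 = -167/13 + 48 = 457/13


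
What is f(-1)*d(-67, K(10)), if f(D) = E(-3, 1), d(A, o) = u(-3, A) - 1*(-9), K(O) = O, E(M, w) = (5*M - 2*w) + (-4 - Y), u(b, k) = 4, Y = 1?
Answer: -286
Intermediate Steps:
E(M, w) = -5 - 2*w + 5*M (E(M, w) = (5*M - 2*w) + (-4 - 1*1) = (-2*w + 5*M) + (-4 - 1) = (-2*w + 5*M) - 5 = -5 - 2*w + 5*M)
d(A, o) = 13 (d(A, o) = 4 - 1*(-9) = 4 + 9 = 13)
f(D) = -22 (f(D) = -5 - 2*1 + 5*(-3) = -5 - 2 - 15 = -22)
f(-1)*d(-67, K(10)) = -22*13 = -286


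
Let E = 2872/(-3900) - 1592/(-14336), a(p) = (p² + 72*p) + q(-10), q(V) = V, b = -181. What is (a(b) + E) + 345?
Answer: 35054728169/1747200 ≈ 20063.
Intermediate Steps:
a(p) = -10 + p² + 72*p (a(p) = (p² + 72*p) - 10 = -10 + p² + 72*p)
E = -1092631/1747200 (E = 2872*(-1/3900) - 1592*(-1/14336) = -718/975 + 199/1792 = -1092631/1747200 ≈ -0.62536)
(a(b) + E) + 345 = ((-10 + (-181)² + 72*(-181)) - 1092631/1747200) + 345 = ((-10 + 32761 - 13032) - 1092631/1747200) + 345 = (19719 - 1092631/1747200) + 345 = 34451944169/1747200 + 345 = 35054728169/1747200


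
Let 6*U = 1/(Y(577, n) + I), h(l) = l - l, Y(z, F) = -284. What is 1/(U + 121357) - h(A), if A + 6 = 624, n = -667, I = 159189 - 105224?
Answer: 322086/39087390703 ≈ 8.2402e-6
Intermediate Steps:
I = 53965
A = 618 (A = -6 + 624 = 618)
h(l) = 0
U = 1/322086 (U = 1/(6*(-284 + 53965)) = (⅙)/53681 = (⅙)*(1/53681) = 1/322086 ≈ 3.1048e-6)
1/(U + 121357) - h(A) = 1/(1/322086 + 121357) - 1*0 = 1/(39087390703/322086) + 0 = 322086/39087390703 + 0 = 322086/39087390703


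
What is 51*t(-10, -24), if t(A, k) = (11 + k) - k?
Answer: 561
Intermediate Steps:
t(A, k) = 11
51*t(-10, -24) = 51*11 = 561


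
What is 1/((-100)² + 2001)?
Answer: 1/12001 ≈ 8.3326e-5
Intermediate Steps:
1/((-100)² + 2001) = 1/(10000 + 2001) = 1/12001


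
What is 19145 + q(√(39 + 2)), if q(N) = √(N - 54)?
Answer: 19145 + √(-54 + √41) ≈ 19145.0 + 6.899*I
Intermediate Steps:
q(N) = √(-54 + N)
19145 + q(√(39 + 2)) = 19145 + √(-54 + √(39 + 2)) = 19145 + √(-54 + √41)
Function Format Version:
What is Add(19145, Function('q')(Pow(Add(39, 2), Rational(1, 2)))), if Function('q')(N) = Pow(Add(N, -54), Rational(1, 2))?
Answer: Add(19145, Pow(Add(-54, Pow(41, Rational(1, 2))), Rational(1, 2))) ≈ Add(19145., Mul(6.8990, I))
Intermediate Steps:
Function('q')(N) = Pow(Add(-54, N), Rational(1, 2))
Add(19145, Function('q')(Pow(Add(39, 2), Rational(1, 2)))) = Add(19145, Pow(Add(-54, Pow(Add(39, 2), Rational(1, 2))), Rational(1, 2))) = Add(19145, Pow(Add(-54, Pow(41, Rational(1, 2))), Rational(1, 2)))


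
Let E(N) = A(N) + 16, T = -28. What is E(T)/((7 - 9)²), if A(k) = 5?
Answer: 21/4 ≈ 5.2500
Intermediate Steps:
E(N) = 21 (E(N) = 5 + 16 = 21)
E(T)/((7 - 9)²) = 21/((7 - 9)²) = 21/((-2)²) = 21/4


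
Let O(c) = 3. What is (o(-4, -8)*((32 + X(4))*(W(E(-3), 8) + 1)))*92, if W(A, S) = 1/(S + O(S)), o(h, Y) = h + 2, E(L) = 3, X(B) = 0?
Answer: -70656/11 ≈ -6423.3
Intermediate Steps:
o(h, Y) = 2 + h
W(A, S) = 1/(3 + S) (W(A, S) = 1/(S + 3) = 1/(3 + S))
(o(-4, -8)*((32 + X(4))*(W(E(-3), 8) + 1)))*92 = ((2 - 4)*((32 + 0)*(1/(3 + 8) + 1)))*92 = -64*(1/11 + 1)*92 = -64*12/11*92 = -2*384/11*92 = -768/11*92 = -70656/11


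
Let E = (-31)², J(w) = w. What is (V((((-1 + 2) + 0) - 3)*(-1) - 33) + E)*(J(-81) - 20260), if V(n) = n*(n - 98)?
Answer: -100891360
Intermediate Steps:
V(n) = n*(-98 + n)
E = 961
(V((((-1 + 2) + 0) - 3)*(-1) - 33) + E)*(J(-81) - 20260) = (((((-1 + 2) + 0) - 3)*(-1) - 33)*(-98 + ((((-1 + 2) + 0) - 3)*(-1) - 33)) + 961)*(-81 - 20260) = ((((1 + 0) - 3)*(-1) - 33)*(-98 + (((1 + 0) - 3)*(-1) - 33)) + 961)*(-20341) = (((1 - 3)*(-1) - 33)*(-98 + ((1 - 3)*(-1) - 33)) + 961)*(-20341) = ((-2*(-1) - 33)*(-98 + (-2*(-1) - 33)) + 961)*(-20341) = ((2 - 33)*(-98 + (2 - 33)) + 961)*(-20341) = (-31*(-98 - 31) + 961)*(-20341) = (-31*(-129) + 961)*(-20341) = (3999 + 961)*(-20341) = 4960*(-20341) = -100891360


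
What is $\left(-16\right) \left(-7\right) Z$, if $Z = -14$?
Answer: $-1568$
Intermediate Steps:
$\left(-16\right) \left(-7\right) Z = \left(-16\right) \left(-7\right) \left(-14\right) = 112 \left(-14\right) = -1568$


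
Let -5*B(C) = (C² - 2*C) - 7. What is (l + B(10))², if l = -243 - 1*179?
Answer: 4765489/25 ≈ 1.9062e+5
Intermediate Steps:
B(C) = 7/5 - C²/5 + 2*C/5 (B(C) = -((C² - 2*C) - 7)/5 = -(-7 + C² - 2*C)/5 = 7/5 - C²/5 + 2*C/5)
l = -422 (l = -243 - 179 = -422)
(l + B(10))² = (-422 + (7/5 - ⅕*10² + (⅖)*10))² = (-422 + (7/5 - ⅕*100 + 4))² = (-422 + (7/5 - 20 + 4))² = (-422 - 73/5)² = (-2183/5)² = 4765489/25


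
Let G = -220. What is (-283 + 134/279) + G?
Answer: -140203/279 ≈ -502.52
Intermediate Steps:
(-283 + 134/279) + G = (-283 + 134/279) - 220 = -78823/279 - 220 = -140203/279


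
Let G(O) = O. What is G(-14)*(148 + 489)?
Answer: -8918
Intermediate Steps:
G(-14)*(148 + 489) = -14*(148 + 489) = -14*637 = -8918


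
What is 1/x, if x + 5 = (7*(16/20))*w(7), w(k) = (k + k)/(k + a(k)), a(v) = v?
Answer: 5/3 ≈ 1.6667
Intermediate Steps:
w(k) = 1 (w(k) = (k + k)/(k + k) = (2*k)/((2*k)) = (2*k)*(1/(2*k)) = 1)
x = ⅗ (x = -5 + (7*(16/20))*1 = -5 + (7*(16*(1/20)))*1 = -5 + (7*(⅘))*1 = -5 + (28/5)*1 = -5 + 28/5 = ⅗ ≈ 0.60000)
1/x = 1/(⅗) = 5/3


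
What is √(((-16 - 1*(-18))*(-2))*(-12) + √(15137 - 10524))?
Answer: √(48 + √4613) ≈ 10.767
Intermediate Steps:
√(((-16 - 1*(-18))*(-2))*(-12) + √(15137 - 10524)) = √(((-16 + 18)*(-2))*(-12) + √4613) = √((2*(-2))*(-12) + √4613) = √(-4*(-12) + √4613) = √(48 + √4613)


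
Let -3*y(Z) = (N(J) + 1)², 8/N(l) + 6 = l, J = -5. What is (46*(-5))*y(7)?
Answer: 690/121 ≈ 5.7025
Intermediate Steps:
N(l) = 8/(-6 + l)
y(Z) = -3/121 (y(Z) = -(8/(-6 - 5) + 1)²/3 = -(8/(-11) + 1)²/3 = -(8*(-1/11) + 1)²/3 = -(-8/11 + 1)²/3 = -(3/11)²/3 = -⅓*9/121 = -3/121)
(46*(-5))*y(7) = (46*(-5))*(-3/121) = -230*(-3/121) = 690/121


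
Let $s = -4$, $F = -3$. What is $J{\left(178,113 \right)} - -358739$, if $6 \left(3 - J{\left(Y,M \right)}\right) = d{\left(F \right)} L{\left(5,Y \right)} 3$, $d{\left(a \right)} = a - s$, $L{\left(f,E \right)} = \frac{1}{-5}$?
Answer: $\frac{3587421}{10} \approx 3.5874 \cdot 10^{5}$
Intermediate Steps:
$L{\left(f,E \right)} = - \frac{1}{5}$
$d{\left(a \right)} = 4 + a$ ($d{\left(a \right)} = a - -4 = a + 4 = 4 + a$)
$J{\left(Y,M \right)} = \frac{31}{10}$ ($J{\left(Y,M \right)} = 3 - \frac{\left(4 - 3\right) \left(- \frac{1}{5}\right) 3}{6} = 3 - \frac{1 \left(- \frac{1}{5}\right) 3}{6} = 3 - \frac{\left(- \frac{1}{5}\right) 3}{6} = 3 - - \frac{1}{10} = 3 + \frac{1}{10} = \frac{31}{10}$)
$J{\left(178,113 \right)} - -358739 = \frac{31}{10} - -358739 = \frac{31}{10} + 358739 = \frac{3587421}{10}$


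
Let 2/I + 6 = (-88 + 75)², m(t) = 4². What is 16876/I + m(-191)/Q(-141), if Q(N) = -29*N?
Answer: 5623986082/4089 ≈ 1.3754e+6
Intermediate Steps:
m(t) = 16
I = 2/163 (I = 2/(-6 + (-88 + 75)²) = 2/(-6 + (-13)²) = 2/(-6 + 169) = 2/163 ≈ 0.012270)
16876/I + m(-191)/Q(-141) = 16876/(2/163) + 16/((-29*(-141))) = 16876*(163/2) + 16/4089 = 1375394 + 16*(1/4089) = 1375394 + 16/4089 = 5623986082/4089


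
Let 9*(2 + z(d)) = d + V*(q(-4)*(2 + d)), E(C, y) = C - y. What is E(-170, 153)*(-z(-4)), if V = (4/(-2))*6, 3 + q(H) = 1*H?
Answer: -61370/9 ≈ -6818.9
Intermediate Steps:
q(H) = -3 + H (q(H) = -3 + 1*H = -3 + H)
V = -12 (V = (4*(-½))*6 = -2*6 = -12)
z(d) = 50/3 + 85*d/9 (z(d) = -2 + (d - 12*(-3 - 4)*(2 + d))/9 = -2 + (d - (-84)*(2 + d))/9 = -2 + (d - 12*(-14 - 7*d))/9 = -2 + (d + (168 + 84*d))/9 = -2 + (168 + 85*d)/9 = -2 + (56/3 + 85*d/9) = 50/3 + 85*d/9)
E(-170, 153)*(-z(-4)) = (-170 - 1*153)*(-(50/3 + (85/9)*(-4))) = (-170 - 153)*(-(50/3 - 340/9)) = -(-323)*(-190)/9 = -323*190/9 = -61370/9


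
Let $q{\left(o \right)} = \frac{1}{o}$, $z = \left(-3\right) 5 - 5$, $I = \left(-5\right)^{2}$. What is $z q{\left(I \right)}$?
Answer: $- \frac{4}{5} \approx -0.8$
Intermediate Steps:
$I = 25$
$z = -20$ ($z = -15 - 5 = -20$)
$z q{\left(I \right)} = - \frac{20}{25} = \left(-20\right) \frac{1}{25} = - \frac{4}{5}$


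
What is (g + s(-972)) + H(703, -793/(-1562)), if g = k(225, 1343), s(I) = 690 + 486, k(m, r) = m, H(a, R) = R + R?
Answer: 1094974/781 ≈ 1402.0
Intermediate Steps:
H(a, R) = 2*R
s(I) = 1176
g = 225
(g + s(-972)) + H(703, -793/(-1562)) = (225 + 1176) + 2*(-793/(-1562)) = 1401 + 2*(-793*(-1/1562)) = 1401 + 2*(793/1562) = 1401 + 793/781 = 1094974/781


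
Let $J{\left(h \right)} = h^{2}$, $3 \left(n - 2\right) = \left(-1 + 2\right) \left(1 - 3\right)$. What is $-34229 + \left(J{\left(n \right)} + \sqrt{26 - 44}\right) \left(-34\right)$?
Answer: $- \frac{308605}{9} - 102 i \sqrt{2} \approx -34289.0 - 144.25 i$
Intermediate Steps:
$n = \frac{4}{3}$ ($n = 2 + \frac{\left(-1 + 2\right) \left(1 - 3\right)}{3} = 2 + \frac{1 \left(-2\right)}{3} = 2 + \frac{1}{3} \left(-2\right) = 2 - \frac{2}{3} = \frac{4}{3} \approx 1.3333$)
$-34229 + \left(J{\left(n \right)} + \sqrt{26 - 44}\right) \left(-34\right) = -34229 + \left(\left(\frac{4}{3}\right)^{2} + \sqrt{26 - 44}\right) \left(-34\right) = -34229 + \left(\frac{16}{9} + \sqrt{-18}\right) \left(-34\right) = -34229 + \left(\frac{16}{9} + 3 i \sqrt{2}\right) \left(-34\right) = -34229 - \left(\frac{544}{9} + 102 i \sqrt{2}\right) = - \frac{308605}{9} - 102 i \sqrt{2}$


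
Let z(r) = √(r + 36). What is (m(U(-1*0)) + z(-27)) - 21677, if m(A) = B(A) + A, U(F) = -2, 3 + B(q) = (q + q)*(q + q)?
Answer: -21663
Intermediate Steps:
B(q) = -3 + 4*q² (B(q) = -3 + (q + q)*(q + q) = -3 + (2*q)*(2*q) = -3 + 4*q²)
m(A) = -3 + A + 4*A² (m(A) = (-3 + 4*A²) + A = -3 + A + 4*A²)
z(r) = √(36 + r)
(m(U(-1*0)) + z(-27)) - 21677 = ((-3 - 2 + 4*(-2)²) + √(36 - 27)) - 21677 = ((-3 - 2 + 4*4) + √9) - 21677 = ((-3 - 2 + 16) + 3) - 21677 = (11 + 3) - 21677 = 14 - 21677 = -21663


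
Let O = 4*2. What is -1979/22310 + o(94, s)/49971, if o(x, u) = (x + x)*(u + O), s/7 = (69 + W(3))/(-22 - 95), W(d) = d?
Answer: -361426159/4831029710 ≈ -0.074813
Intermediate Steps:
O = 8
s = -56/13 (s = 7*((69 + 3)/(-22 - 95)) = 7*(72/(-117)) = 7*(72*(-1/117)) = 7*(-8/13) = -56/13 ≈ -4.3077)
o(x, u) = 2*x*(8 + u) (o(x, u) = (x + x)*(u + 8) = (2*x)*(8 + u) = 2*x*(8 + u))
-1979/22310 + o(94, s)/49971 = -1979/22310 + (2*94*(8 - 56/13))/49971 = -1979*1/22310 + (2*94*(48/13))*(1/49971) = -1979/22310 + (9024/13)*(1/49971) = -1979/22310 + 3008/216541 = -361426159/4831029710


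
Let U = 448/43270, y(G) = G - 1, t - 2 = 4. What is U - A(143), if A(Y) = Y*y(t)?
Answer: -15468801/21635 ≈ -714.99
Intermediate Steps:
t = 6 (t = 2 + 4 = 6)
y(G) = -1 + G
U = 224/21635 (U = 448*(1/43270) = 224/21635 ≈ 0.010354)
A(Y) = 5*Y (A(Y) = Y*(-1 + 6) = Y*5 = 5*Y)
U - A(143) = 224/21635 - 5*143 = 224/21635 - 1*715 = 224/21635 - 715 = -15468801/21635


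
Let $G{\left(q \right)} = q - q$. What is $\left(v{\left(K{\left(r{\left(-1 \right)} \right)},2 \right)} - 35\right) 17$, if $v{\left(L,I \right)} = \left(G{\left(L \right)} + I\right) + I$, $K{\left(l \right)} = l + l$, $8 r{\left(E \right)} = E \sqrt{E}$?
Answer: $-527$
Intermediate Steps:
$r{\left(E \right)} = \frac{E^{\frac{3}{2}}}{8}$ ($r{\left(E \right)} = \frac{E \sqrt{E}}{8} = \frac{E^{\frac{3}{2}}}{8}$)
$K{\left(l \right)} = 2 l$
$G{\left(q \right)} = 0$
$v{\left(L,I \right)} = 2 I$ ($v{\left(L,I \right)} = \left(0 + I\right) + I = I + I = 2 I$)
$\left(v{\left(K{\left(r{\left(-1 \right)} \right)},2 \right)} - 35\right) 17 = \left(2 \cdot 2 - 35\right) 17 = \left(4 - 35\right) 17 = \left(-31\right) 17 = -527$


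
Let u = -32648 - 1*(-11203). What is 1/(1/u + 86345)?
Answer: 21445/1851668524 ≈ 1.1581e-5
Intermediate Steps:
u = -21445 (u = -32648 + 11203 = -21445)
1/(1/u + 86345) = 1/(1/(-21445) + 86345) = 1/(-1/21445 + 86345) = 1/(1851668524/21445) = 21445/1851668524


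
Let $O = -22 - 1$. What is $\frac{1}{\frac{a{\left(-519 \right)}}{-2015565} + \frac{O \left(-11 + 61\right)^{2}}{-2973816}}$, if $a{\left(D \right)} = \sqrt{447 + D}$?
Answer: $\frac{4824064022741755031250}{93275338641409941553} + \frac{742700564639370360 i \sqrt{2}}{93275338641409941553} \approx 51.719 + 0.011261 i$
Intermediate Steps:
$O = -23$ ($O = -22 - 1 = -23$)
$\frac{1}{\frac{a{\left(-519 \right)}}{-2015565} + \frac{O \left(-11 + 61\right)^{2}}{-2973816}} = \frac{1}{\frac{\sqrt{447 - 519}}{-2015565} + \frac{\left(-23\right) \left(-11 + 61\right)^{2}}{-2973816}} = \frac{1}{\sqrt{-72} \left(- \frac{1}{2015565}\right) + - 23 \cdot 50^{2} \left(- \frac{1}{2973816}\right)} = \frac{1}{6 i \sqrt{2} \left(- \frac{1}{2015565}\right) + \left(-23\right) 2500 \left(- \frac{1}{2973816}\right)} = \frac{1}{- \frac{2 i \sqrt{2}}{671855} - - \frac{14375}{743454}} = \frac{1}{- \frac{2 i \sqrt{2}}{671855} + \frac{14375}{743454}} = \frac{1}{\frac{14375}{743454} - \frac{2 i \sqrt{2}}{671855}}$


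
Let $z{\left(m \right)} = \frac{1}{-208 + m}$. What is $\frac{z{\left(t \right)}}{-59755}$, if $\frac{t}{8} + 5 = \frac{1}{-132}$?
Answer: $\frac{33}{489154430} \approx 6.7463 \cdot 10^{-8}$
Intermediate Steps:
$t = - \frac{1322}{33}$ ($t = -40 + \frac{8}{-132} = -40 + 8 \left(- \frac{1}{132}\right) = -40 - \frac{2}{33} = - \frac{1322}{33} \approx -40.061$)
$\frac{z{\left(t \right)}}{-59755} = \frac{1}{\left(-208 - \frac{1322}{33}\right) \left(-59755\right)} = \frac{1}{- \frac{8186}{33}} \left(- \frac{1}{59755}\right) = \left(- \frac{33}{8186}\right) \left(- \frac{1}{59755}\right) = \frac{33}{489154430}$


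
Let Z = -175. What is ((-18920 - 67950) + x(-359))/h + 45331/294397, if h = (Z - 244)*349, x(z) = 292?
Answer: 32117100927/43049967707 ≈ 0.74604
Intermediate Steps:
h = -146231 (h = (-175 - 244)*349 = -419*349 = -146231)
((-18920 - 67950) + x(-359))/h + 45331/294397 = ((-18920 - 67950) + 292)/(-146231) + 45331/294397 = (-86870 + 292)*(-1/146231) + 45331*(1/294397) = -86578*(-1/146231) + 45331/294397 = 86578/146231 + 45331/294397 = 32117100927/43049967707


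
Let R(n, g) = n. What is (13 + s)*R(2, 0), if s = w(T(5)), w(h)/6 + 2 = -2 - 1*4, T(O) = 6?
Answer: -70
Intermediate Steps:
w(h) = -48 (w(h) = -12 + 6*(-2 - 1*4) = -12 + 6*(-2 - 4) = -12 + 6*(-6) = -12 - 36 = -48)
s = -48
(13 + s)*R(2, 0) = (13 - 48)*2 = -35*2 = -70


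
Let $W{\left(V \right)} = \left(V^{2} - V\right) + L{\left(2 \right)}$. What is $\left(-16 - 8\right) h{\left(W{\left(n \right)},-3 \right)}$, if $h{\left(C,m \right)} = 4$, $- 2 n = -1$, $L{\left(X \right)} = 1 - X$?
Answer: $-96$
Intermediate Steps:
$n = \frac{1}{2}$ ($n = \left(- \frac{1}{2}\right) \left(-1\right) = \frac{1}{2} \approx 0.5$)
$W{\left(V \right)} = -1 + V^{2} - V$ ($W{\left(V \right)} = \left(V^{2} - V\right) + \left(1 - 2\right) = \left(V^{2} - V\right) - 1 = -1 + V^{2} - V$)
$\left(-16 - 8\right) h{\left(W{\left(n \right)},-3 \right)} = \left(-16 - 8\right) 4 = \left(-24\right) 4 = -96$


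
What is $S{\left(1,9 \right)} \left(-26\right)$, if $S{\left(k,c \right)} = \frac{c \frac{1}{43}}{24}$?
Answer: $- \frac{39}{172} \approx -0.22674$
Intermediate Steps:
$S{\left(k,c \right)} = \frac{c}{1032}$ ($S{\left(k,c \right)} = c \frac{1}{43} \cdot \frac{1}{24} = \frac{c}{43} \cdot \frac{1}{24} = \frac{c}{1032}$)
$S{\left(1,9 \right)} \left(-26\right) = \frac{1}{1032} \cdot 9 \left(-26\right) = \frac{3}{344} \left(-26\right) = - \frac{39}{172}$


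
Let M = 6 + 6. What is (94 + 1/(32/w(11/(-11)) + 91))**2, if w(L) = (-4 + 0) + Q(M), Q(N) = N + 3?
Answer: 9430934769/1067089 ≈ 8838.0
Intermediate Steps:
M = 12
Q(N) = 3 + N
w(L) = 11 (w(L) = (-4 + 0) + (3 + 12) = -4 + 15 = 11)
(94 + 1/(32/w(11/(-11)) + 91))**2 = (94 + 1/(32/11 + 91))**2 = (94 + 1/(1033/11))**2 = (94 + 11/1033)**2 = (97113/1033)**2 = 9430934769/1067089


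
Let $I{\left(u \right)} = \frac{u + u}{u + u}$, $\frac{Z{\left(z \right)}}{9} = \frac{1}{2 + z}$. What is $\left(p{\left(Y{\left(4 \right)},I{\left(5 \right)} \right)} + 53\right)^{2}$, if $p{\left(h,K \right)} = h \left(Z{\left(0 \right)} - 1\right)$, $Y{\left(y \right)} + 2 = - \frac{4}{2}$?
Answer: $1521$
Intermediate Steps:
$Y{\left(y \right)} = -4$ ($Y{\left(y \right)} = -2 - \frac{4}{2} = -2 - 2 = -4$)
$Z{\left(z \right)} = \frac{9}{2 + z}$
$I{\left(u \right)} = 1$ ($I{\left(u \right)} = \frac{2 u}{2 u} = 2 u \frac{1}{2 u} = 1$)
$p{\left(h,K \right)} = \frac{7 h}{2}$ ($p{\left(h,K \right)} = h \left(\frac{9}{2 + 0} - 1\right) = h \left(\frac{9}{2} - 1\right) = h \frac{7}{2} = \frac{7 h}{2}$)
$\left(p{\left(Y{\left(4 \right)},I{\left(5 \right)} \right)} + 53\right)^{2} = \left(\frac{7}{2} \left(-4\right) + 53\right)^{2} = \left(-14 + 53\right)^{2} = 39^{2} = 1521$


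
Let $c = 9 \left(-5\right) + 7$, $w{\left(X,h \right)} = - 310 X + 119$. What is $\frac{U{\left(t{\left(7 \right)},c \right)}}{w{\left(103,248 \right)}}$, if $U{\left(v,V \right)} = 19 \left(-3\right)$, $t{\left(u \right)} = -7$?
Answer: $\frac{57}{31811} \approx 0.0017918$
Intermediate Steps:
$w{\left(X,h \right)} = 119 - 310 X$
$c = -38$ ($c = -45 + 7 = -38$)
$U{\left(v,V \right)} = -57$
$\frac{U{\left(t{\left(7 \right)},c \right)}}{w{\left(103,248 \right)}} = - \frac{57}{119 - 31930} = - \frac{57}{-31811} = \left(-57\right) \left(- \frac{1}{31811}\right) = \frac{57}{31811}$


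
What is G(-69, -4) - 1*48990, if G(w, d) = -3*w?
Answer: -48783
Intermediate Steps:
G(-69, -4) - 1*48990 = -3*(-69) - 1*48990 = 207 - 48990 = -48783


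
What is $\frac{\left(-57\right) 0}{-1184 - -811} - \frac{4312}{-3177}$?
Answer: $\frac{4312}{3177} \approx 1.3573$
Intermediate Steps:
$\frac{\left(-57\right) 0}{-1184 - -811} - \frac{4312}{-3177} = \frac{0}{-1184 + 811} - - \frac{4312}{3177} = \frac{0}{-373} + \frac{4312}{3177} = 0 \left(- \frac{1}{373}\right) + \frac{4312}{3177} = 0 + \frac{4312}{3177} = \frac{4312}{3177}$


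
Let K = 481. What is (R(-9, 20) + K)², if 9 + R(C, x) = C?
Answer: 214369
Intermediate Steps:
R(C, x) = -9 + C
(R(-9, 20) + K)² = ((-9 - 9) + 481)² = (-18 + 481)² = 463² = 214369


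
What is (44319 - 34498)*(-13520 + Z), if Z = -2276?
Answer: -155132516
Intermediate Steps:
(44319 - 34498)*(-13520 + Z) = (44319 - 34498)*(-13520 - 2276) = 9821*(-15796) = -155132516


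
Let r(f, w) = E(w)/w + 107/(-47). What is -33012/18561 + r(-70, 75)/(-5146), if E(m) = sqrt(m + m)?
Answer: -2660787439/1496400194 - sqrt(6)/77190 ≈ -1.7782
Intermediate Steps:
E(m) = sqrt(2)*sqrt(m) (E(m) = sqrt(2*m) = sqrt(2)*sqrt(m))
r(f, w) = -107/47 + sqrt(2)/sqrt(w) (r(f, w) = (sqrt(2)*sqrt(w))/w + 107/(-47) = sqrt(2)/sqrt(w) + 107*(-1/47) = sqrt(2)/sqrt(w) - 107/47 = -107/47 + sqrt(2)/sqrt(w))
-33012/18561 + r(-70, 75)/(-5146) = -33012/18561 + (-107/47 + sqrt(2)/sqrt(75))/(-5146) = -33012*1/18561 + (-107/47 + sqrt(2)*(sqrt(3)/15))*(-1/5146) = -11004/6187 + (-107/47 + sqrt(6)/15)*(-1/5146) = -11004/6187 + (107/241862 - sqrt(6)/77190) = -2660787439/1496400194 - sqrt(6)/77190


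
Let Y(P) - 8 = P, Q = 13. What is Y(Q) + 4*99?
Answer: 417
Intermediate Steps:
Y(P) = 8 + P
Y(Q) + 4*99 = (8 + 13) + 4*99 = 21 + 396 = 417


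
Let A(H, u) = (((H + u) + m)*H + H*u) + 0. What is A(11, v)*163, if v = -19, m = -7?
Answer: -60962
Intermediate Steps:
A(H, u) = H*u + H*(-7 + H + u) (A(H, u) = (((H + u) - 7)*H + H*u) + 0 = ((-7 + H + u)*H + H*u) + 0 = (H*(-7 + H + u) + H*u) + 0 = (H*u + H*(-7 + H + u)) + 0 = H*u + H*(-7 + H + u))
A(11, v)*163 = (11*(-7 + 11 + 2*(-19)))*163 = (11*(-7 + 11 - 38))*163 = (11*(-34))*163 = -374*163 = -60962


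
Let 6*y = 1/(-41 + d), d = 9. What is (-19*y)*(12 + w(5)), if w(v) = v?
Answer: 323/192 ≈ 1.6823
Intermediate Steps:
y = -1/192 (y = 1/(6*(-41 + 9)) = (1/6)/(-32) = (1/6)*(-1/32) = -1/192 ≈ -0.0052083)
(-19*y)*(12 + w(5)) = (-19*(-1/192))*(12 + 5) = (19/192)*17 = 323/192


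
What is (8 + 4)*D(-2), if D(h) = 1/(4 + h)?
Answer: 6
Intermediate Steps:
(8 + 4)*D(-2) = (8 + 4)/(4 - 2) = 12/2 = 12*(1/2) = 6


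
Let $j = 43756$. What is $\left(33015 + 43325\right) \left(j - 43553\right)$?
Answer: $15497020$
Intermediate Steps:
$\left(33015 + 43325\right) \left(j - 43553\right) = \left(33015 + 43325\right) \left(43756 - 43553\right) = 76340 \cdot 203 = 15497020$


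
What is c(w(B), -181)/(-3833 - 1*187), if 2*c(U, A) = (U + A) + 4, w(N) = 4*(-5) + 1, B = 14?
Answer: 49/2010 ≈ 0.024378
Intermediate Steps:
w(N) = -19 (w(N) = -20 + 1 = -19)
c(U, A) = 2 + A/2 + U/2 (c(U, A) = ((U + A) + 4)/2 = ((A + U) + 4)/2 = (4 + A + U)/2 = 2 + A/2 + U/2)
c(w(B), -181)/(-3833 - 1*187) = (2 + (½)*(-181) + (½)*(-19))/(-3833 - 1*187) = (2 - 181/2 - 19/2)/(-3833 - 187) = -98/(-4020) = -98*(-1/4020) = 49/2010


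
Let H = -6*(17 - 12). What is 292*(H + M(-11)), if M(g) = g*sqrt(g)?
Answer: -8760 - 3212*I*sqrt(11) ≈ -8760.0 - 10653.0*I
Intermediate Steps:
M(g) = g**(3/2)
H = -30 (H = -6*5 = -30)
292*(H + M(-11)) = 292*(-30 + (-11)**(3/2)) = 292*(-30 - 11*I*sqrt(11)) = -8760 - 3212*I*sqrt(11)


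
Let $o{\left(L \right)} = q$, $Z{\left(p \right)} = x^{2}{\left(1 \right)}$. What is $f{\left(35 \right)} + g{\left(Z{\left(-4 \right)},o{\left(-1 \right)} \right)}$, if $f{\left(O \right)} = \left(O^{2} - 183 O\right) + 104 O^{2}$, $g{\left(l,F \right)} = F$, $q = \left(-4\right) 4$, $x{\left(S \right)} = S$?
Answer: $122204$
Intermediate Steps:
$Z{\left(p \right)} = 1$ ($Z{\left(p \right)} = 1^{2} = 1$)
$q = -16$
$o{\left(L \right)} = -16$
$f{\left(O \right)} = - 183 O + 105 O^{2}$
$f{\left(35 \right)} + g{\left(Z{\left(-4 \right)},o{\left(-1 \right)} \right)} = 3 \cdot 35 \left(-61 + 35 \cdot 35\right) - 16 = 3 \cdot 35 \left(-61 + 1225\right) - 16 = 3 \cdot 35 \cdot 1164 - 16 = 122220 - 16 = 122204$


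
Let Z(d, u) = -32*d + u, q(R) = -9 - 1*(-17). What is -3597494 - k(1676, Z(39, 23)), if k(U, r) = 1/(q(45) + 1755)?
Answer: -6342381923/1763 ≈ -3.5975e+6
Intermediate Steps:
q(R) = 8 (q(R) = -9 + 17 = 8)
Z(d, u) = u - 32*d
k(U, r) = 1/1763 (k(U, r) = 1/(8 + 1755) = 1/1763)
-3597494 - k(1676, Z(39, 23)) = -3597494 - 1*1/1763 = -3597494 - 1/1763 = -6342381923/1763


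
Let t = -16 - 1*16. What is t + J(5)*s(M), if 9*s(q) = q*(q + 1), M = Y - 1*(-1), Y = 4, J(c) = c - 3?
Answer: -76/3 ≈ -25.333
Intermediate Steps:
J(c) = -3 + c
t = -32 (t = -16 - 16 = -32)
M = 5 (M = 4 - 1*(-1) = 4 + 1 = 5)
s(q) = q*(1 + q)/9 (s(q) = (q*(q + 1))/9 = (q*(1 + q))/9 = q*(1 + q)/9)
t + J(5)*s(M) = -32 + (-3 + 5)*((⅑)*5*(1 + 5)) = -32 + 2*((⅑)*5*6) = -32 + 2*(10/3) = -32 + 20/3 = -76/3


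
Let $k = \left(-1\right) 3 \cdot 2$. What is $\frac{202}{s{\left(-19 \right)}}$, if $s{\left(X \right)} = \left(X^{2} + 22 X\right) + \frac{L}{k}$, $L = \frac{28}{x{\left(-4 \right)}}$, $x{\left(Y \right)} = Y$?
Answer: $- \frac{1212}{335} \approx -3.6179$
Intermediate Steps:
$k = -6$ ($k = \left(-3\right) 2 = -6$)
$L = -7$ ($L = \frac{28}{-4} = 28 \left(- \frac{1}{4}\right) = -7$)
$s{\left(X \right)} = \frac{7}{6} + X^{2} + 22 X$ ($s{\left(X \right)} = \left(X^{2} + 22 X\right) - \frac{7}{-6} = \left(X^{2} + 22 X\right) - - \frac{7}{6} = \left(X^{2} + 22 X\right) + \frac{7}{6} = \frac{7}{6} + X^{2} + 22 X$)
$\frac{202}{s{\left(-19 \right)}} = \frac{202}{\frac{7}{6} - 19 \left(22 - 19\right)} = \frac{202}{\frac{7}{6} - 57} = \frac{202}{- \frac{335}{6}} = 202 \left(- \frac{6}{335}\right) = - \frac{1212}{335}$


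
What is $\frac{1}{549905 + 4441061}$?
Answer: $\frac{1}{4990966} \approx 2.0036 \cdot 10^{-7}$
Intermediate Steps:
$\frac{1}{549905 + 4441061} = \frac{1}{4990966}$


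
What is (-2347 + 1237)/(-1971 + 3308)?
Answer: -1110/1337 ≈ -0.83022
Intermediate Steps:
(-2347 + 1237)/(-1971 + 3308) = -1110/1337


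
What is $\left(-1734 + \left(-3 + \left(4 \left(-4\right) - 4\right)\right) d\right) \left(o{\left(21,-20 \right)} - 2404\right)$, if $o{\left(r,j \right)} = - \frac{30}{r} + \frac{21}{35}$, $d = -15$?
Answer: $\frac{116910741}{35} \approx 3.3403 \cdot 10^{6}$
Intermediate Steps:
$o{\left(r,j \right)} = \frac{3}{5} - \frac{30}{r}$ ($o{\left(r,j \right)} = - \frac{30}{r} + 21 \cdot \frac{1}{35} = - \frac{30}{r} + \frac{3}{5} = \frac{3}{5} - \frac{30}{r}$)
$\left(-1734 + \left(-3 + \left(4 \left(-4\right) - 4\right)\right) d\right) \left(o{\left(21,-20 \right)} - 2404\right) = \left(-1734 + \left(-3 + \left(4 \left(-4\right) - 4\right)\right) \left(-15\right)\right) \left(\left(\frac{3}{5} - \frac{30}{21}\right) - 2404\right) = \left(-1734 + \left(-3 - 20\right) \left(-15\right)\right) \left(\left(\frac{3}{5} - \frac{10}{7}\right) - 2404\right) = \left(-1734 - -345\right) \left(- \frac{29}{35} - 2404\right) = \left(-1734 + 345\right) \left(- \frac{84169}{35}\right) = \left(-1389\right) \left(- \frac{84169}{35}\right) = \frac{116910741}{35}$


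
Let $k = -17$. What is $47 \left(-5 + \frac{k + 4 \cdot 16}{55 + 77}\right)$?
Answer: $- \frac{28811}{132} \approx -218.27$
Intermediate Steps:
$47 \left(-5 + \frac{k + 4 \cdot 16}{55 + 77}\right) = 47 \left(-5 + \frac{-17 + 4 \cdot 16}{55 + 77}\right) = 47 \left(-5 + \frac{-17 + 64}{132}\right) = 47 \left(-5 + 47 \cdot \frac{1}{132}\right) = 47 \left(-5 + \frac{47}{132}\right) = 47 \left(- \frac{613}{132}\right) = - \frac{28811}{132}$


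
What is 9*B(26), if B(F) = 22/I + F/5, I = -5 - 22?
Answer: 592/15 ≈ 39.467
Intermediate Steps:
I = -27
B(F) = -22/27 + F/5 (B(F) = 22/(-27) + F/5 = 22*(-1/27) + F*(1/5) = -22/27 + F/5)
9*B(26) = 9*(-22/27 + (1/5)*26) = 9*(-22/27 + 26/5) = 9*(592/135) = 592/15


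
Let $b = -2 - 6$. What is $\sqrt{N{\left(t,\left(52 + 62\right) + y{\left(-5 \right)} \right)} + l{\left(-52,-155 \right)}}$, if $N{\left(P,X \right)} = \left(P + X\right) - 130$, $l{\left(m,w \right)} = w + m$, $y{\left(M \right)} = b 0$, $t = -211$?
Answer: $i \sqrt{434} \approx 20.833 i$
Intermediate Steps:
$b = -8$ ($b = -2 - 6 = -8$)
$y{\left(M \right)} = 0$ ($y{\left(M \right)} = \left(-8\right) 0 = 0$)
$l{\left(m,w \right)} = m + w$
$N{\left(P,X \right)} = -130 + P + X$
$\sqrt{N{\left(t,\left(52 + 62\right) + y{\left(-5 \right)} \right)} + l{\left(-52,-155 \right)}} = \sqrt{\left(-130 - 211 + \left(\left(52 + 62\right) + 0\right)\right) - 207} = \sqrt{\left(-130 - 211 + \left(114 + 0\right)\right) - 207} = \sqrt{\left(-130 - 211 + 114\right) - 207} = \sqrt{-227 - 207} = \sqrt{-434} = i \sqrt{434}$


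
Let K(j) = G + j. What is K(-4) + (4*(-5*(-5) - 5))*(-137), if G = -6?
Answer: -10970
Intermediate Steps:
K(j) = -6 + j
K(-4) + (4*(-5*(-5) - 5))*(-137) = (-6 - 4) + (4*(-5*(-5) - 5))*(-137) = -10 + (4*(25 - 5))*(-137) = -10 + (4*20)*(-137) = -10 + 80*(-137) = -10 - 10960 = -10970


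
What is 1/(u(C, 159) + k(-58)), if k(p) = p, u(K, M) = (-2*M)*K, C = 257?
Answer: -1/81784 ≈ -1.2227e-5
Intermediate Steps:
u(K, M) = -2*K*M
1/(u(C, 159) + k(-58)) = 1/(-2*257*159 - 58) = 1/(-81726 - 58) = 1/(-81784) = -1/81784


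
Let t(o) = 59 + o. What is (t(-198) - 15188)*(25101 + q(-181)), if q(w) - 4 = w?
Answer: -382010148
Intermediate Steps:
q(w) = 4 + w
(t(-198) - 15188)*(25101 + q(-181)) = ((59 - 198) - 15188)*(25101 + (4 - 181)) = (-139 - 15188)*(25101 - 177) = -15327*24924 = -382010148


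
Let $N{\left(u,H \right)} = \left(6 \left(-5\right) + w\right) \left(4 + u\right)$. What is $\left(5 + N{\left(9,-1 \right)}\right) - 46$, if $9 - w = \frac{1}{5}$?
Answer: $- \frac{1583}{5} \approx -316.6$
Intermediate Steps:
$w = \frac{44}{5}$ ($w = 9 - \frac{1}{5} = \frac{44}{5} \approx 8.8$)
$N{\left(u,H \right)} = - \frac{424}{5} - \frac{106 u}{5}$ ($N{\left(u,H \right)} = \left(6 \left(-5\right) + \frac{44}{5}\right) \left(4 + u\right) = \left(-30 + \frac{44}{5}\right) \left(4 + u\right) = - \frac{106 \left(4 + u\right)}{5} = - \frac{424}{5} - \frac{106 u}{5}$)
$\left(5 + N{\left(9,-1 \right)}\right) - 46 = \left(5 - \frac{1378}{5}\right) - 46 = - \frac{1353}{5} - 46 = - \frac{1583}{5}$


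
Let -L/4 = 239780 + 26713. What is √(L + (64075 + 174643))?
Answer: I*√827254 ≈ 909.54*I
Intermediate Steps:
L = -1065972 (L = -4*(239780 + 26713) = -4*266493 = -1065972)
√(L + (64075 + 174643)) = √(-1065972 + (64075 + 174643)) = √(-1065972 + 238718) = √(-827254) = I*√827254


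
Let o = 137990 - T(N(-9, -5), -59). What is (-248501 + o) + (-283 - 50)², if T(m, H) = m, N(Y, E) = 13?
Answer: 365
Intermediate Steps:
o = 137977 (o = 137990 - 1*13 = 137990 - 13 = 137977)
(-248501 + o) + (-283 - 50)² = (-248501 + 137977) + (-283 - 50)² = -110524 + (-333)² = -110524 + 110889 = 365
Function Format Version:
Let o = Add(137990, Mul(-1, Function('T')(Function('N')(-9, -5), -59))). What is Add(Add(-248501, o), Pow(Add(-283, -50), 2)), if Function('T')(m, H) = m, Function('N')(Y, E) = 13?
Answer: 365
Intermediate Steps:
o = 137977 (o = Add(137990, Mul(-1, 13)) = Add(137990, -13) = 137977)
Add(Add(-248501, o), Pow(Add(-283, -50), 2)) = Add(Add(-248501, 137977), Pow(Add(-283, -50), 2)) = Add(-110524, Pow(-333, 2)) = Add(-110524, 110889) = 365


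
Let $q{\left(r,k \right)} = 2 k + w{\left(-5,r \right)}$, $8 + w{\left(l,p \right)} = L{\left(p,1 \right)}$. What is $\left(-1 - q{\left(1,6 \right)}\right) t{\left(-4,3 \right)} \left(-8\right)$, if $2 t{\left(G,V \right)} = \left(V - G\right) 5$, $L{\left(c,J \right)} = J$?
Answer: $840$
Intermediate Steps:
$w{\left(l,p \right)} = -7$ ($w{\left(l,p \right)} = -8 + 1 = -7$)
$t{\left(G,V \right)} = - \frac{5 G}{2} + \frac{5 V}{2}$ ($t{\left(G,V \right)} = \frac{\left(V - G\right) 5}{2} = \frac{- 5 G + 5 V}{2} = - \frac{5 G}{2} + \frac{5 V}{2}$)
$q{\left(r,k \right)} = -7 + 2 k$ ($q{\left(r,k \right)} = 2 k - 7 = -7 + 2 k$)
$\left(-1 - q{\left(1,6 \right)}\right) t{\left(-4,3 \right)} \left(-8\right) = \left(-1 - \left(-7 + 2 \cdot 6\right)\right) \left(\left(- \frac{5}{2}\right) \left(-4\right) + \frac{5}{2} \cdot 3\right) \left(-8\right) = \left(-1 - \left(-7 + 12\right)\right) \left(10 + \frac{15}{2}\right) \left(-8\right) = \left(-1 - 5\right) \frac{35}{2} \left(-8\right) = \left(-6\right) \frac{35}{2} \left(-8\right) = \left(-105\right) \left(-8\right) = 840$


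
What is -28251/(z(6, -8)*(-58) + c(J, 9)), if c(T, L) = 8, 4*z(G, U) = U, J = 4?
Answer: -28251/124 ≈ -227.83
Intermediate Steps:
z(G, U) = U/4
-28251/(z(6, -8)*(-58) + c(J, 9)) = -28251/(((¼)*(-8))*(-58) + 8) = -28251/(-2*(-58) + 8) = -28251/(116 + 8) = -28251/124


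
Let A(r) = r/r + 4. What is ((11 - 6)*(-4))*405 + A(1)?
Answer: -8095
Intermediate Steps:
A(r) = 5 (A(r) = 1 + 4 = 5)
((11 - 6)*(-4))*405 + A(1) = ((11 - 6)*(-4))*405 + 5 = (5*(-4))*405 + 5 = -20*405 + 5 = -8100 + 5 = -8095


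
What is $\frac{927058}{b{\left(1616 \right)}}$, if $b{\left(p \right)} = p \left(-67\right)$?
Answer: $- \frac{463529}{54136} \approx -8.5623$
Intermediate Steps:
$b{\left(p \right)} = - 67 p$
$\frac{927058}{b{\left(1616 \right)}} = \frac{927058}{\left(-67\right) 1616} = \frac{927058}{-108272} = 927058 \left(- \frac{1}{108272}\right) = - \frac{463529}{54136}$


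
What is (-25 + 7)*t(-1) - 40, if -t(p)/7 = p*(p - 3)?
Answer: 464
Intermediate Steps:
t(p) = -7*p*(-3 + p) (t(p) = -7*p*(p - 3) = -7*p*(-3 + p))
(-25 + 7)*t(-1) - 40 = (-25 + 7)*(7*(-1)*(3 - 1*(-1))) - 40 = -126*(-1)*(3 + 1) - 40 = -126*(-1)*4 - 40 = -18*(-28) - 40 = 504 - 40 = 464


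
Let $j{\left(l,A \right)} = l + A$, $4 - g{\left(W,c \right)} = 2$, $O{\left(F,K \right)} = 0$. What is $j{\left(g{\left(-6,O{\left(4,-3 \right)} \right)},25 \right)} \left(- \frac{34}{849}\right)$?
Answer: $- \frac{306}{283} \approx -1.0813$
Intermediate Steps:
$g{\left(W,c \right)} = 2$ ($g{\left(W,c \right)} = 4 - 2 = 2$)
$j{\left(l,A \right)} = A + l$
$j{\left(g{\left(-6,O{\left(4,-3 \right)} \right)},25 \right)} \left(- \frac{34}{849}\right) = \left(25 + 2\right) \left(- \frac{34}{849}\right) = 27 \left(\left(-34\right) \frac{1}{849}\right) = 27 \left(- \frac{34}{849}\right) = - \frac{306}{283}$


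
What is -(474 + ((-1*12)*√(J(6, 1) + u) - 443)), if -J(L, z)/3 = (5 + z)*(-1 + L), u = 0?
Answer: -31 + 36*I*√10 ≈ -31.0 + 113.84*I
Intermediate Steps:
J(L, z) = -3*(-1 + L)*(5 + z) (J(L, z) = -3*(5 + z)*(-1 + L) = -3*(-1 + L)*(5 + z))
-(474 + ((-1*12)*√(J(6, 1) + u) - 443)) = -(474 + ((-1*12)*√((15 - 15*6 + 3*1 - 3*6*1) + 0) - 443)) = -(474 + (-12*√((15 - 90 + 3 - 18) + 0) - 443)) = -(474 + (-12*√(-90 + 0) - 443)) = -(474 + (-36*I*√10 - 443)) = -(474 + (-443 - 36*I*√10)) = -(31 - 36*I*√10) = -31 + 36*I*√10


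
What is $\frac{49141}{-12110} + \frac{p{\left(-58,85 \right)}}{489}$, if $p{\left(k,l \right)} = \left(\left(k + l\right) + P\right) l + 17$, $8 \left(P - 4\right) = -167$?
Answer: $- \frac{53607641}{23687160} \approx -2.2632$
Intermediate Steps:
$P = - \frac{135}{8}$ ($P = 4 + \frac{1}{8} \left(-167\right) = 4 - \frac{167}{8} = - \frac{135}{8} \approx -16.875$)
$p{\left(k,l \right)} = 17 + l \left(- \frac{135}{8} + k + l\right)$ ($p{\left(k,l \right)} = \left(\left(k + l\right) - \frac{135}{8}\right) l + 17 = \left(- \frac{135}{8} + k + l\right) l + 17 = l \left(- \frac{135}{8} + k + l\right) + 17 = 17 + l \left(- \frac{135}{8} + k + l\right)$)
$\frac{49141}{-12110} + \frac{p{\left(-58,85 \right)}}{489} = \frac{49141}{-12110} + \frac{17 + 85^{2} - \frac{11475}{8} - 4930}{489} = 49141 \left(- \frac{1}{12110}\right) + \left(17 + 7225 - \frac{11475}{8} - 4930\right) \frac{1}{489} = - \frac{49141}{12110} + \frac{7021}{8} \cdot \frac{1}{489} = - \frac{49141}{12110} + \frac{7021}{3912} = - \frac{53607641}{23687160}$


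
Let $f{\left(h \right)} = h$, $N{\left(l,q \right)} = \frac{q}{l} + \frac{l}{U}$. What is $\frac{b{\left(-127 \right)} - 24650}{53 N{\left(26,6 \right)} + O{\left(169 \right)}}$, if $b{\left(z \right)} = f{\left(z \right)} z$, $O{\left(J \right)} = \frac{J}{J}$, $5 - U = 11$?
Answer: $\frac{332319}{8441} \approx 39.37$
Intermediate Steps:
$U = -6$ ($U = 5 - 11 = -6$)
$N{\left(l,q \right)} = - \frac{l}{6} + \frac{q}{l}$ ($N{\left(l,q \right)} = \frac{q}{l} + \frac{l}{-6} = \frac{q}{l} + l \left(- \frac{1}{6}\right) = \frac{q}{l} - \frac{l}{6} = - \frac{l}{6} + \frac{q}{l}$)
$O{\left(J \right)} = 1$
$b{\left(z \right)} = z^{2}$ ($b{\left(z \right)} = z z = z^{2}$)
$\frac{b{\left(-127 \right)} - 24650}{53 N{\left(26,6 \right)} + O{\left(169 \right)}} = \frac{\left(-127\right)^{2} - 24650}{53 \left(\left(- \frac{1}{6}\right) 26 + \frac{6}{26}\right) + 1} = \frac{16129 - 24650}{53 \left(- \frac{13}{3} + 6 \cdot \frac{1}{26}\right) + 1} = - \frac{8521}{53 \left(- \frac{13}{3} + \frac{3}{13}\right) + 1} = - \frac{8521}{53 \left(- \frac{160}{39}\right) + 1} = - \frac{8521}{- \frac{8480}{39} + 1} = - \frac{8521}{- \frac{8441}{39}} = \left(-8521\right) \left(- \frac{39}{8441}\right) = \frac{332319}{8441}$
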